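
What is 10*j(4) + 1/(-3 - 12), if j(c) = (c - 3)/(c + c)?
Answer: 71/60 ≈ 1.1833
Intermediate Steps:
j(c) = (-3 + c)/(2*c) (j(c) = (-3 + c)/((2*c)) = (-3 + c)*(1/(2*c)) = (-3 + c)/(2*c))
10*j(4) + 1/(-3 - 12) = 10*((1/2)*(-3 + 4)/4) + 1/(-3 - 12) = 10*((1/2)*(1/4)*1) + 1/(-15) = 10*(1/8) - 1/15 = 5/4 - 1/15 = 71/60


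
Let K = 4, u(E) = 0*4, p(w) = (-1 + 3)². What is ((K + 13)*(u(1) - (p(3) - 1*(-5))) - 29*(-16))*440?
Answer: 136840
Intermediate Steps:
p(w) = 4 (p(w) = 2² = 4)
u(E) = 0
((K + 13)*(u(1) - (p(3) - 1*(-5))) - 29*(-16))*440 = ((4 + 13)*(0 - (4 - 1*(-5))) - 29*(-16))*440 = (17*(0 - (4 + 5)) + 464)*440 = (17*(0 - 1*9) + 464)*440 = (17*(0 - 9) + 464)*440 = (17*(-9) + 464)*440 = (-153 + 464)*440 = 311*440 = 136840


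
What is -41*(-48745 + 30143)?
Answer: 762682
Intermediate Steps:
-41*(-48745 + 30143) = -41*(-18602) = 762682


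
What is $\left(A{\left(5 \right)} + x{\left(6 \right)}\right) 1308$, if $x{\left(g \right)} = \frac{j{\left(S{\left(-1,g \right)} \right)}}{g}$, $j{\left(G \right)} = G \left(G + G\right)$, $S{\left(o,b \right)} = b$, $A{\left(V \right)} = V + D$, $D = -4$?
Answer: $17004$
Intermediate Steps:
$A{\left(V \right)} = -4 + V$ ($A{\left(V \right)} = V - 4 = -4 + V$)
$j{\left(G \right)} = 2 G^{2}$ ($j{\left(G \right)} = G 2 G = 2 G^{2}$)
$x{\left(g \right)} = 2 g$ ($x{\left(g \right)} = \frac{2 g^{2}}{g} = 2 g$)
$\left(A{\left(5 \right)} + x{\left(6 \right)}\right) 1308 = \left(\left(-4 + 5\right) + 2 \cdot 6\right) 1308 = \left(1 + 12\right) 1308 = 13 \cdot 1308 = 17004$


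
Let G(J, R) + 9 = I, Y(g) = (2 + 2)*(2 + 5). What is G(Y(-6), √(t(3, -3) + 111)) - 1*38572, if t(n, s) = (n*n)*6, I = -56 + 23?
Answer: -38614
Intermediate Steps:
I = -33
Y(g) = 28 (Y(g) = 4*7 = 28)
t(n, s) = 6*n² (t(n, s) = n²*6 = 6*n²)
G(J, R) = -42 (G(J, R) = -9 - 33 = -42)
G(Y(-6), √(t(3, -3) + 111)) - 1*38572 = -42 - 1*38572 = -42 - 38572 = -38614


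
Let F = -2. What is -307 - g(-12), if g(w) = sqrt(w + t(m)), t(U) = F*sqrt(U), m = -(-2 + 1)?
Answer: -307 - I*sqrt(14) ≈ -307.0 - 3.7417*I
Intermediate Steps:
m = 1 (m = -1*(-1) = 1)
t(U) = -2*sqrt(U)
g(w) = sqrt(-2 + w) (g(w) = sqrt(w - 2*sqrt(1)) = sqrt(w - 2*1) = sqrt(w - 2) = sqrt(-2 + w))
-307 - g(-12) = -307 - sqrt(-2 - 12) = -307 - sqrt(-14) = -307 - I*sqrt(14)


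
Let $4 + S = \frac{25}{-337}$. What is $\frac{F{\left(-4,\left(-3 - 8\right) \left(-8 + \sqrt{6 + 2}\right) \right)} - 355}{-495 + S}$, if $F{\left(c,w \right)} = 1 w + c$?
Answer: $\frac{91327}{168188} + \frac{3707 \sqrt{2}}{84094} \approx 0.60535$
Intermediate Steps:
$F{\left(c,w \right)} = c + w$ ($F{\left(c,w \right)} = w + c = c + w$)
$S = - \frac{1373}{337}$ ($S = -4 + \frac{25}{-337} = -4 + 25 \left(- \frac{1}{337}\right) = -4 - \frac{25}{337} = - \frac{1373}{337} \approx -4.0742$)
$\frac{F{\left(-4,\left(-3 - 8\right) \left(-8 + \sqrt{6 + 2}\right) \right)} - 355}{-495 + S} = \frac{\left(-4 + \left(-3 - 8\right) \left(-8 + \sqrt{6 + 2}\right)\right) - 355}{-495 - \frac{1373}{337}} = \frac{\left(-4 - 11 \left(-8 + \sqrt{8}\right)\right) - 355}{- \frac{168188}{337}} = \left(\left(-4 - 11 \left(-8 + 2 \sqrt{2}\right)\right) - 355\right) \left(- \frac{337}{168188}\right) = \left(\left(-4 + \left(88 - 22 \sqrt{2}\right)\right) - 355\right) \left(- \frac{337}{168188}\right) = \left(\left(84 - 22 \sqrt{2}\right) - 355\right) \left(- \frac{337}{168188}\right) = \left(-271 - 22 \sqrt{2}\right) \left(- \frac{337}{168188}\right) = \frac{91327}{168188} + \frac{3707 \sqrt{2}}{84094}$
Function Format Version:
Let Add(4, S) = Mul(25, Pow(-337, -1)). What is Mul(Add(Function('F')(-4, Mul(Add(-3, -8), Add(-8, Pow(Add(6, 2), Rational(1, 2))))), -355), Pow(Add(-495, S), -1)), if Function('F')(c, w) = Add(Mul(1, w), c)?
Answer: Add(Rational(91327, 168188), Mul(Rational(3707, 84094), Pow(2, Rational(1, 2)))) ≈ 0.60535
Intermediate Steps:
Function('F')(c, w) = Add(c, w) (Function('F')(c, w) = Add(w, c) = Add(c, w))
S = Rational(-1373, 337) (S = Add(-4, Mul(25, Pow(-337, -1))) = Add(-4, Mul(25, Rational(-1, 337))) = Add(-4, Rational(-25, 337)) = Rational(-1373, 337) ≈ -4.0742)
Mul(Add(Function('F')(-4, Mul(Add(-3, -8), Add(-8, Pow(Add(6, 2), Rational(1, 2))))), -355), Pow(Add(-495, S), -1)) = Mul(Add(Add(-4, Mul(Add(-3, -8), Add(-8, Pow(Add(6, 2), Rational(1, 2))))), -355), Pow(Add(-495, Rational(-1373, 337)), -1)) = Mul(Add(Add(-4, Mul(-11, Add(-8, Pow(8, Rational(1, 2))))), -355), Pow(Rational(-168188, 337), -1)) = Mul(Add(Add(-4, Mul(-11, Add(-8, Mul(2, Pow(2, Rational(1, 2)))))), -355), Rational(-337, 168188)) = Mul(Add(Add(-4, Add(88, Mul(-22, Pow(2, Rational(1, 2))))), -355), Rational(-337, 168188)) = Mul(Add(Add(84, Mul(-22, Pow(2, Rational(1, 2)))), -355), Rational(-337, 168188)) = Mul(Add(-271, Mul(-22, Pow(2, Rational(1, 2)))), Rational(-337, 168188)) = Add(Rational(91327, 168188), Mul(Rational(3707, 84094), Pow(2, Rational(1, 2))))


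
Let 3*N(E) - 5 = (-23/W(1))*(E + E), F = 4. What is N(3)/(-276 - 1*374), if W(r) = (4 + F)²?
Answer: -7/4800 ≈ -0.0014583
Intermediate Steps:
W(r) = 64 (W(r) = (4 + 4)² = 8² = 64)
N(E) = 5/3 - 23*E/96 (N(E) = 5/3 + ((-23/64)*(E + E))/3 = 5/3 + ((-23*1/64)*(2*E))/3 = 5/3 + (-23*E/32)/3 = 5/3 - 23*E/96)
N(3)/(-276 - 1*374) = (5/3 - 23/96*3)/(-276 - 1*374) = (5/3 - 23/32)/(-276 - 374) = (91/96)/(-650) = (91/96)*(-1/650) = -7/4800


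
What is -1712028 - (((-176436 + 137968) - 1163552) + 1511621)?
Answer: -2021629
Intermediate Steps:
-1712028 - (((-176436 + 137968) - 1163552) + 1511621) = -1712028 - ((-38468 - 1163552) + 1511621) = -1712028 - (-1202020 + 1511621) = -1712028 - 1*309601 = -1712028 - 309601 = -2021629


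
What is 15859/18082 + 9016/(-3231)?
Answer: -111786883/58422942 ≈ -1.9134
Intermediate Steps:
15859/18082 + 9016/(-3231) = 15859*(1/18082) + 9016*(-1/3231) = 15859/18082 - 9016/3231 = -111786883/58422942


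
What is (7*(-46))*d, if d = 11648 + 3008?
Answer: -4719232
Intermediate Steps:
d = 14656
(7*(-46))*d = (7*(-46))*14656 = -322*14656 = -4719232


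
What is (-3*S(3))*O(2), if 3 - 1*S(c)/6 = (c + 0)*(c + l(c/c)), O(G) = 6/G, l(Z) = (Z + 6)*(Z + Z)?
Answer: 2592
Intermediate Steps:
l(Z) = 2*Z*(6 + Z) (l(Z) = (6 + Z)*(2*Z) = 2*Z*(6 + Z))
S(c) = 18 - 6*c*(14 + c) (S(c) = 18 - 6*(c + 0)*(c + 2*(c/c)*(6 + c/c)) = 18 - 6*c*(c + 2*1*(6 + 1)) = 18 - 6*c*(c + 2*1*7) = 18 - 6*c*(c + 14) = 18 - 6*c*(14 + c))
(-3*S(3))*O(2) = (-3*(18 - 84*3 - 6*3**2))*(6/2) = (-3*(18 - 252 - 6*9))*(6*(1/2)) = -3*(18 - 252 - 54)*3 = -3*(-288)*3 = 864*3 = 2592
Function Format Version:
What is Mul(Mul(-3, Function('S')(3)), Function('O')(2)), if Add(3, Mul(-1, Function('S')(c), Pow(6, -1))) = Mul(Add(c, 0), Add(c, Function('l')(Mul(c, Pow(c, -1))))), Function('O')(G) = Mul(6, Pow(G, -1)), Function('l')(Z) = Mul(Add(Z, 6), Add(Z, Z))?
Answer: 2592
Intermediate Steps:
Function('l')(Z) = Mul(2, Z, Add(6, Z)) (Function('l')(Z) = Mul(Add(6, Z), Mul(2, Z)) = Mul(2, Z, Add(6, Z)))
Function('S')(c) = Add(18, Mul(-6, c, Add(14, c))) (Function('S')(c) = Add(18, Mul(-6, Mul(Add(c, 0), Add(c, Mul(2, Mul(c, Pow(c, -1)), Add(6, Mul(c, Pow(c, -1)))))))) = Add(18, Mul(-6, Mul(c, Add(c, Mul(2, 1, Add(6, 1)))))) = Add(18, Mul(-6, Mul(c, Add(c, Mul(2, 1, 7))))) = Add(18, Mul(-6, Mul(c, Add(c, 14)))) = Add(18, Mul(-6, Mul(c, Add(14, c)))) = Add(18, Mul(-6, c, Add(14, c))))
Mul(Mul(-3, Function('S')(3)), Function('O')(2)) = Mul(Mul(-3, Add(18, Mul(-84, 3), Mul(-6, Pow(3, 2)))), Mul(6, Pow(2, -1))) = Mul(Mul(-3, Add(18, -252, Mul(-6, 9))), Mul(6, Rational(1, 2))) = Mul(Mul(-3, Add(18, -252, -54)), 3) = Mul(Mul(-3, -288), 3) = Mul(864, 3) = 2592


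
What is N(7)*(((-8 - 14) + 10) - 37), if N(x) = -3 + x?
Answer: -196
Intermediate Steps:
N(7)*(((-8 - 14) + 10) - 37) = (-3 + 7)*(((-8 - 14) + 10) - 37) = 4*((-22 + 10) - 37) = 4*(-12 - 37) = 4*(-49) = -196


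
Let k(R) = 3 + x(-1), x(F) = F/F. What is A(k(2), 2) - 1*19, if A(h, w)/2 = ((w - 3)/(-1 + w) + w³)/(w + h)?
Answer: -50/3 ≈ -16.667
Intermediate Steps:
x(F) = 1
k(R) = 4 (k(R) = 3 + 1 = 4)
A(h, w) = 2*(w³ + (-3 + w)/(-1 + w))/(h + w) (A(h, w) = 2*(((w - 3)/(-1 + w) + w³)/(w + h)) = 2*(((-3 + w)/(-1 + w) + w³)/(h + w)) = 2*((w³ + (-3 + w)/(-1 + w))/(h + w)) = 2*(w³ + (-3 + w)/(-1 + w))/(h + w))
A(k(2), 2) - 1*19 = 2*(-3 + 2 + 2⁴ - 1*2³)/(2² - 1*4 - 1*2 + 4*2) - 1*19 = 2*(-3 + 2 + 16 - 1*8)/(4 - 4 - 2 + 8) - 19 = 2*(-3 + 2 + 16 - 8)/6 - 19 = 2*(⅙)*7 - 19 = 7/3 - 19 = -50/3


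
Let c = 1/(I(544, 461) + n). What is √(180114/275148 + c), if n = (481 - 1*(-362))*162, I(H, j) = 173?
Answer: √25739551878848184738/6270577062 ≈ 0.80908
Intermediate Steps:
n = 136566 (n = (481 + 362)*162 = 843*162 = 136566)
c = 1/136739 (c = 1/(173 + 136566) = 1/136739 ≈ 7.3132e-6)
√(180114/275148 + c) = √(180114/275148 + 1/136739) = √(180114*(1/275148) + 1/136739) = √(30019/45858 + 1/136739) = √(4104813899/6270577062) = √25739551878848184738/6270577062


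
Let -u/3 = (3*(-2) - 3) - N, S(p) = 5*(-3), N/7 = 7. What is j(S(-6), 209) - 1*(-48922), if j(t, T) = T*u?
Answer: 85288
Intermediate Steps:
N = 49 (N = 7*7 = 49)
S(p) = -15
u = 174 (u = -3*((3*(-2) - 3) - 1*49) = -3*((-6 - 3) - 49) = -3*(-9 - 49) = -3*(-58) = 174)
j(t, T) = 174*T (j(t, T) = T*174 = 174*T)
j(S(-6), 209) - 1*(-48922) = 174*209 - 1*(-48922) = 36366 + 48922 = 85288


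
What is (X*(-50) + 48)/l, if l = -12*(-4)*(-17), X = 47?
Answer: 1151/408 ≈ 2.8211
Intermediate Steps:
l = -816 (l = 48*(-17) = -816)
(X*(-50) + 48)/l = (47*(-50) + 48)/(-816) = (-2350 + 48)*(-1/816) = -2302*(-1/816) = 1151/408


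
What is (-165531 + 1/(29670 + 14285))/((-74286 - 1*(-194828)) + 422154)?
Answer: -909489388/2981775335 ≈ -0.30502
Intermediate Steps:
(-165531 + 1/(29670 + 14285))/((-74286 - 1*(-194828)) + 422154) = (-165531 + 1/43955)/((-74286 + 194828) + 422154) = (-165531 + 1/43955)/(120542 + 422154) = -7275915104/43955/542696 = -7275915104/43955*1/542696 = -909489388/2981775335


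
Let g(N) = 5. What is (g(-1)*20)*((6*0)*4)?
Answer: 0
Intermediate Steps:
(g(-1)*20)*((6*0)*4) = (5*20)*((6*0)*4) = 100*(0*4) = 100*0 = 0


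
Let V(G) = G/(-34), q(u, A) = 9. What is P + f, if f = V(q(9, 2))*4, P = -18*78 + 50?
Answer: -23036/17 ≈ -1355.1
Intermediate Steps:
V(G) = -G/34 (V(G) = G*(-1/34) = -G/34)
P = -1354 (P = -1404 + 50 = -1354)
f = -18/17 (f = -1/34*9*4 = -9/34*4 = -18/17 ≈ -1.0588)
P + f = -1354 - 18/17 = -23036/17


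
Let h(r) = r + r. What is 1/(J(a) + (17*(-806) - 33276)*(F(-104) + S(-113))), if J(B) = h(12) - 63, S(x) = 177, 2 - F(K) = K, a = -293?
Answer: -1/13294813 ≈ -7.5217e-8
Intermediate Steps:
h(r) = 2*r
F(K) = 2 - K
J(B) = -39 (J(B) = 2*12 - 63 = 24 - 63 = -39)
1/(J(a) + (17*(-806) - 33276)*(F(-104) + S(-113))) = 1/(-39 + (17*(-806) - 33276)*((2 - 1*(-104)) + 177)) = 1/(-39 + (-13702 - 33276)*((2 + 104) + 177)) = 1/(-39 - 46978*(106 + 177)) = 1/(-39 - 46978*283) = 1/(-39 - 13294774) = 1/(-13294813) = -1/13294813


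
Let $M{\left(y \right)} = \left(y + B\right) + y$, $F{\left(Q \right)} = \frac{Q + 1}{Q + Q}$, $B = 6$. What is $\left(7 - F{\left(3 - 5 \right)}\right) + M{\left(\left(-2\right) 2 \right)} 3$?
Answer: $\frac{3}{4} \approx 0.75$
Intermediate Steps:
$F{\left(Q \right)} = \frac{1 + Q}{2 Q}$
$M{\left(y \right)} = 6 + 2 y$ ($M{\left(y \right)} = \left(y + 6\right) + y = \left(6 + y\right) + y = 6 + 2 y$)
$\left(7 - F{\left(3 - 5 \right)}\right) + M{\left(\left(-2\right) 2 \right)} 3 = \left(7 - \frac{1 + \left(3 - 5\right)}{2 \left(3 - 5\right)}\right) + \left(6 + 2 \left(\left(-2\right) 2\right)\right) 3 = \left(7 - \frac{1 - 2}{2 \left(-2\right)}\right) + \left(6 + 2 \left(-4\right)\right) 3 = \left(7 - \frac{1}{2} \left(- \frac{1}{2}\right) \left(-1\right)\right) + \left(6 - 8\right) 3 = \left(7 - \frac{1}{4}\right) - 6 = \frac{27}{4} - 6 = \frac{3}{4}$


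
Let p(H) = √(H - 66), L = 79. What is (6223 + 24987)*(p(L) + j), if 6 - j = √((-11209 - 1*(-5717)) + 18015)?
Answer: 187260 - 31210*√12523 + 31210*√13 ≈ -3.1928e+6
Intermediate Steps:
j = 6 - √12523 (j = 6 - √((-11209 - 1*(-5717)) + 18015) = 6 - √((-11209 + 5717) + 18015) = 6 - √(-5492 + 18015) = 6 - √12523 ≈ -105.91)
p(H) = √(-66 + H)
(6223 + 24987)*(p(L) + j) = (6223 + 24987)*(√(-66 + 79) + (6 - √12523)) = 31210*(√13 + (6 - √12523)) = 31210*(6 + √13 - √12523) = 187260 - 31210*√12523 + 31210*√13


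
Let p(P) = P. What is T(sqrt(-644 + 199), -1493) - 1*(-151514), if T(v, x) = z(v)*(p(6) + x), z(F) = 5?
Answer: 144079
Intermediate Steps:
T(v, x) = 30 + 5*x (T(v, x) = 5*(6 + x) = 30 + 5*x)
T(sqrt(-644 + 199), -1493) - 1*(-151514) = (30 + 5*(-1493)) - 1*(-151514) = (30 - 7465) + 151514 = -7435 + 151514 = 144079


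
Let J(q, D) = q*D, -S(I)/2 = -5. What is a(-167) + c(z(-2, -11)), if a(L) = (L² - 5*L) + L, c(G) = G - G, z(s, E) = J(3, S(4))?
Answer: 28557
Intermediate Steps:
S(I) = 10 (S(I) = -2*(-5) = 10)
J(q, D) = D*q
z(s, E) = 30 (z(s, E) = 10*3 = 30)
c(G) = 0
a(L) = L² - 4*L
a(-167) + c(z(-2, -11)) = -167*(-4 - 167) + 0 = -167*(-171) + 0 = 28557 + 0 = 28557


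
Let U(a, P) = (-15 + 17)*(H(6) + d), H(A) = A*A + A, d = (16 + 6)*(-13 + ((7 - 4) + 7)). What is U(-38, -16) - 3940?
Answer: -3988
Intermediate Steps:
d = -66 (d = 22*(-13 + (3 + 7)) = 22*(-13 + 10) = 22*(-3) = -66)
H(A) = A + A² (H(A) = A² + A = A + A²)
U(a, P) = -48 (U(a, P) = (-15 + 17)*(6*(1 + 6) - 66) = 2*(6*7 - 66) = 2*(42 - 66) = 2*(-24) = -48)
U(-38, -16) - 3940 = -48 - 3940 = -3988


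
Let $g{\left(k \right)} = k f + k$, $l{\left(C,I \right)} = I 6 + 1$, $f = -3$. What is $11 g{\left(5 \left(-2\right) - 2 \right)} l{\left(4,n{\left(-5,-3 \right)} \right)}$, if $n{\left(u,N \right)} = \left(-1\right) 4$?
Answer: $-6072$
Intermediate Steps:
$n{\left(u,N \right)} = -4$
$l{\left(C,I \right)} = 1 + 6 I$ ($l{\left(C,I \right)} = 6 I + 1 = 1 + 6 I$)
$g{\left(k \right)} = - 2 k$ ($g{\left(k \right)} = k \left(-3\right) + k = - 3 k + k = - 2 k$)
$11 g{\left(5 \left(-2\right) - 2 \right)} l{\left(4,n{\left(-5,-3 \right)} \right)} = 11 \left(- 2 \left(5 \left(-2\right) - 2\right)\right) \left(1 + 6 \left(-4\right)\right) = 11 \left(- 2 \left(-10 + \left(-5 + 3\right)\right)\right) \left(1 - 24\right) = 11 \left(- 2 \left(-10 - 2\right)\right) \left(-23\right) = 11 \left(\left(-2\right) \left(-12\right)\right) \left(-23\right) = 11 \cdot 24 \left(-23\right) = 264 \left(-23\right) = -6072$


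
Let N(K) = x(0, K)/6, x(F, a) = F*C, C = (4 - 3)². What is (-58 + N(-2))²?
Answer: 3364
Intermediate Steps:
C = 1 (C = 1² = 1)
x(F, a) = F (x(F, a) = F*1 = F)
N(K) = 0 (N(K) = 0/6 = 0*(⅙) = 0)
(-58 + N(-2))² = (-58 + 0)² = (-58)² = 3364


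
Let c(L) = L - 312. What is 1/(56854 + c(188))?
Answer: 1/56730 ≈ 1.7627e-5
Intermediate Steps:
c(L) = -312 + L
1/(56854 + c(188)) = 1/(56854 + (-312 + 188)) = 1/(56854 - 124) = 1/56730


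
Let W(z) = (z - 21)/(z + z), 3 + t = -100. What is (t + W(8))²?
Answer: 2758921/256 ≈ 10777.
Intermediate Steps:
t = -103 (t = -3 - 100 = -103)
W(z) = (-21 + z)/(2*z) (W(z) = (-21 + z)/((2*z)) = (-21 + z)*(1/(2*z)) = (-21 + z)/(2*z))
(t + W(8))² = (-103 + (½)*(-21 + 8)/8)² = (-103 + (½)*(⅛)*(-13))² = (-103 - 13/16)² = (-1661/16)² = 2758921/256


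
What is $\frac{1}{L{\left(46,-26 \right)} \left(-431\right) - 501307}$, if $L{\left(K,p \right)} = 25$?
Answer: $- \frac{1}{512082} \approx -1.9528 \cdot 10^{-6}$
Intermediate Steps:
$\frac{1}{L{\left(46,-26 \right)} \left(-431\right) - 501307} = \frac{1}{25 \left(-431\right) - 501307} = \frac{1}{-10775 - 501307} = \frac{1}{-512082} = - \frac{1}{512082}$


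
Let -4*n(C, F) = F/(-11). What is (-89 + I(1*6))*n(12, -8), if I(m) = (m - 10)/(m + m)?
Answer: 536/33 ≈ 16.242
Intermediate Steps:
n(C, F) = F/44 (n(C, F) = -F/(4*(-11)) = -F*(-1)/(4*11) = -(-1)*F/44 = F/44)
I(m) = (-10 + m)/(2*m) (I(m) = (-10 + m)/((2*m)) = (-10 + m)*(1/(2*m)) = (-10 + m)/(2*m))
(-89 + I(1*6))*n(12, -8) = (-89 + (-10 + 1*6)/(2*((1*6))))*((1/44)*(-8)) = (-89 + (1/2)*(-10 + 6)/6)*(-2/11) = (-89 + (1/2)*(1/6)*(-4))*(-2/11) = (-89 - 1/3)*(-2/11) = -268/3*(-2/11) = 536/33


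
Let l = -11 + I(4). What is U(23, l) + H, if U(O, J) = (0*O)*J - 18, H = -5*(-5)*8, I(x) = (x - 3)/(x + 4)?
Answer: 182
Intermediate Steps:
I(x) = (-3 + x)/(4 + x)
H = 200 (H = 25*8 = 200)
l = -87/8 (l = -11 + (-3 + 4)/(4 + 4) = -11 + 1/8 = -87/8 ≈ -10.875)
U(O, J) = -18 (U(O, J) = 0*J - 18 = 0 - 18 = -18)
U(23, l) + H = -18 + 200 = 182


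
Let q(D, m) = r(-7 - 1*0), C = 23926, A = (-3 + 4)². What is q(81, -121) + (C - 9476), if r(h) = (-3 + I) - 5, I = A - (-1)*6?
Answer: 14449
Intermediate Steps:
A = 1 (A = 1² = 1)
I = 7 (I = 1 - (-1)*6 = 1 - 1*(-6) = 1 + 6 = 7)
r(h) = -1 (r(h) = (-3 + 7) - 5 = 4 - 5 = -1)
q(D, m) = -1
q(81, -121) + (C - 9476) = -1 + (23926 - 9476) = -1 + 14450 = 14449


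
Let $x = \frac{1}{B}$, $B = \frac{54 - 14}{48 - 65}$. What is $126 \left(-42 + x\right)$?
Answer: $- \frac{106911}{20} \approx -5345.5$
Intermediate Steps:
$B = - \frac{40}{17}$ ($B = \frac{40}{-17} = 40 \left(- \frac{1}{17}\right) = - \frac{40}{17} \approx -2.3529$)
$x = - \frac{17}{40}$ ($x = \frac{1}{- \frac{40}{17}} = - \frac{17}{40} \approx -0.425$)
$126 \left(-42 + x\right) = 126 \left(-42 - \frac{17}{40}\right) = 126 \left(- \frac{1697}{40}\right) = - \frac{106911}{20}$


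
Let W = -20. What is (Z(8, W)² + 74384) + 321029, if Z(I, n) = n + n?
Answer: 397013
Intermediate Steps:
Z(I, n) = 2*n
(Z(8, W)² + 74384) + 321029 = ((2*(-20))² + 74384) + 321029 = ((-40)² + 74384) + 321029 = (1600 + 74384) + 321029 = 75984 + 321029 = 397013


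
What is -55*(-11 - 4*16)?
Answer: 4125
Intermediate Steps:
-55*(-11 - 4*16) = -55*(-11 - 64) = -55*(-75) = 4125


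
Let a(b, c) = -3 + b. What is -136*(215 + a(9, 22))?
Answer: -30056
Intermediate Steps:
-136*(215 + a(9, 22)) = -136*(215 + (-3 + 9)) = -136*(215 + 6) = -136*221 = -30056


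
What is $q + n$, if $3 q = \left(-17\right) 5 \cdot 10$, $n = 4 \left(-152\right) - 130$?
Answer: $- \frac{3064}{3} \approx -1021.3$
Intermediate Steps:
$n = -738$ ($n = -608 - 130 = -738$)
$q = - \frac{850}{3}$ ($q = \frac{\left(-17\right) 5 \cdot 10}{3} = \frac{\left(-85\right) 10}{3} = \frac{1}{3} \left(-850\right) = - \frac{850}{3} \approx -283.33$)
$q + n = - \frac{850}{3} - 738 = - \frac{3064}{3}$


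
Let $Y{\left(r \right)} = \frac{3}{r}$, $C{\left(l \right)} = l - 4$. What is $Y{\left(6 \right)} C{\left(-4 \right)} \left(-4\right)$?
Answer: $16$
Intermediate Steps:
$C{\left(l \right)} = -4 + l$
$Y{\left(6 \right)} C{\left(-4 \right)} \left(-4\right) = \frac{3}{6} \left(-4 - 4\right) \left(-4\right) = 3 \cdot \frac{1}{6} \left(-8\right) \left(-4\right) = \frac{1}{2} \left(-8\right) \left(-4\right) = \left(-4\right) \left(-4\right) = 16$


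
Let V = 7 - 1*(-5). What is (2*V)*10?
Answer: 240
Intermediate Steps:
V = 12 (V = 7 + 5 = 12)
(2*V)*10 = (2*12)*10 = 24*10 = 240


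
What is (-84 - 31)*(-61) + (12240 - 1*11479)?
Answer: 7776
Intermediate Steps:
(-84 - 31)*(-61) + (12240 - 1*11479) = -115*(-61) + (12240 - 11479) = 7015 + 761 = 7776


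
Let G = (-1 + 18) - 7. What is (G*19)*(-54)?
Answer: -10260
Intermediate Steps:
G = 10 (G = 17 - 7 = 10)
(G*19)*(-54) = (10*19)*(-54) = 190*(-54) = -10260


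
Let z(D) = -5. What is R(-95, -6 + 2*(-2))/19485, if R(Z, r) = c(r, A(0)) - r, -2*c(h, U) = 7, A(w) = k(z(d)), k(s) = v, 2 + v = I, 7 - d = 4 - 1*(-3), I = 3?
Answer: 13/38970 ≈ 0.00033359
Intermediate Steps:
d = 0 (d = 7 - (4 - 1*(-3)) = 7 - (4 + 3) = 7 - 1*7 = 7 - 7 = 0)
v = 1 (v = -2 + 3 = 1)
k(s) = 1
A(w) = 1
c(h, U) = -7/2 (c(h, U) = -1/2*7 = -7/2)
R(Z, r) = -7/2 - r
R(-95, -6 + 2*(-2))/19485 = (-7/2 - (-6 + 2*(-2)))/19485 = (-7/2 - (-6 - 4))*(1/19485) = (-7/2 - 1*(-10))*(1/19485) = (-7/2 + 10)*(1/19485) = (13/2)*(1/19485) = 13/38970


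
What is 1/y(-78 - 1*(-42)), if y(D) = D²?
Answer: 1/1296 ≈ 0.00077160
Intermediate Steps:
1/y(-78 - 1*(-42)) = 1/((-78 - 1*(-42))²) = 1/((-78 + 42)²) = 1/((-36)²) = 1/1296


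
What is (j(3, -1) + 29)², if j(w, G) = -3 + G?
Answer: 625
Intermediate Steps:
(j(3, -1) + 29)² = ((-3 - 1) + 29)² = (-4 + 29)² = 25² = 625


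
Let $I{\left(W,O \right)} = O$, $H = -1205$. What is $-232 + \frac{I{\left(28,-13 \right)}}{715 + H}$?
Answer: $- \frac{113667}{490} \approx -231.97$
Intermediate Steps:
$-232 + \frac{I{\left(28,-13 \right)}}{715 + H} = -232 + \frac{1}{715 - 1205} \left(-13\right) = -232 + \frac{1}{-490} \left(-13\right) = -232 - - \frac{13}{490} = -232 + \frac{13}{490} = - \frac{113667}{490}$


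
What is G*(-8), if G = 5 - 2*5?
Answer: 40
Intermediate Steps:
G = -5 (G = 5 - 10 = -5)
G*(-8) = -5*(-8) = 40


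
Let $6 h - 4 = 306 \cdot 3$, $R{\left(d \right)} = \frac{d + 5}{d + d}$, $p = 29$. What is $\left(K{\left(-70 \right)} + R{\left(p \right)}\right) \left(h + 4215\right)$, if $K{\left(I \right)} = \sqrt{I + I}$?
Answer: $\frac{222802}{87} + \frac{26212 i \sqrt{35}}{3} \approx 2560.9 + 51691.0 i$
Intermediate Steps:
$K{\left(I \right)} = \sqrt{2} \sqrt{I}$ ($K{\left(I \right)} = \sqrt{2 I} = \sqrt{2} \sqrt{I}$)
$R{\left(d \right)} = \frac{5 + d}{2 d}$
$h = \frac{461}{3}$ ($h = \frac{2}{3} + \frac{306 \cdot 3}{6} = \frac{2}{3} + \frac{1}{6} \cdot 918 = \frac{2}{3} + 153 = \frac{461}{3} \approx 153.67$)
$\left(K{\left(-70 \right)} + R{\left(p \right)}\right) \left(h + 4215\right) = \left(\sqrt{2} \sqrt{-70} + \frac{5 + 29}{2 \cdot 29}\right) \left(\frac{461}{3} + 4215\right) = \left(\sqrt{2} i \sqrt{70} + \frac{1}{2} \cdot \frac{1}{29} \cdot 34\right) \frac{13106}{3} = \left(2 i \sqrt{35} + \frac{17}{29}\right) \frac{13106}{3} = \left(\frac{17}{29} + 2 i \sqrt{35}\right) \frac{13106}{3} = \frac{222802}{87} + \frac{26212 i \sqrt{35}}{3}$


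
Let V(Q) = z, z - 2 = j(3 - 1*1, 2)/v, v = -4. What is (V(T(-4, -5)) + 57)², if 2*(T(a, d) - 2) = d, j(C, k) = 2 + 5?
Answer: 52441/16 ≈ 3277.6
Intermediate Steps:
j(C, k) = 7
T(a, d) = 2 + d/2
z = ¼ (z = 2 + 7/(-4) = 2 + 7*(-¼) = 2 - 7/4 = ¼ ≈ 0.25000)
V(Q) = ¼
(V(T(-4, -5)) + 57)² = (¼ + 57)² = (229/4)² = 52441/16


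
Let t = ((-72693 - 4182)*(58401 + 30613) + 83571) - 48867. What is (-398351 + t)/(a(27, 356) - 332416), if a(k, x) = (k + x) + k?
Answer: 6843314897/332006 ≈ 20612.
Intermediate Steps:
a(k, x) = x + 2*k
t = -6842916546 (t = (-76875*89014 + 83571) - 48867 = (-6842951250 + 83571) - 48867 = -6842867679 - 48867 = -6842916546)
(-398351 + t)/(a(27, 356) - 332416) = (-398351 - 6842916546)/((356 + 2*27) - 332416) = -6843314897/((356 + 54) - 332416) = -6843314897/(410 - 332416) = -6843314897/(-332006) = -6843314897*(-1/332006) = 6843314897/332006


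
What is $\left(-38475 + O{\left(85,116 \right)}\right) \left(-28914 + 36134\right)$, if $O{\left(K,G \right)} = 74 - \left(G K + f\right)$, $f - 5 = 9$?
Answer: $-348545500$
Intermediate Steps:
$f = 14$ ($f = 5 + 9 = 14$)
$O{\left(K,G \right)} = 60 - G K$ ($O{\left(K,G \right)} = 74 - \left(G K + 14\right) = 74 - \left(14 + G K\right) = 60 - G K$)
$\left(-38475 + O{\left(85,116 \right)}\right) \left(-28914 + 36134\right) = \left(-38475 + \left(60 - 116 \cdot 85\right)\right) \left(-28914 + 36134\right) = \left(-38475 + \left(60 - 9860\right)\right) 7220 = \left(-38475 - 9800\right) 7220 = \left(-48275\right) 7220 = -348545500$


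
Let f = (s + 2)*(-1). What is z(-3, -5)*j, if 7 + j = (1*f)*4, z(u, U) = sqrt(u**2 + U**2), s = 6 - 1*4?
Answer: -23*sqrt(34) ≈ -134.11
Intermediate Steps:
s = 2 (s = 6 - 4 = 2)
f = -4 (f = (2 + 2)*(-1) = 4*(-1) = -4)
z(u, U) = sqrt(U**2 + u**2)
j = -23 (j = -7 + (1*(-4))*4 = -7 - 4*4 = -7 - 16 = -23)
z(-3, -5)*j = sqrt((-5)**2 + (-3)**2)*(-23) = sqrt(25 + 9)*(-23) = sqrt(34)*(-23) = -23*sqrt(34)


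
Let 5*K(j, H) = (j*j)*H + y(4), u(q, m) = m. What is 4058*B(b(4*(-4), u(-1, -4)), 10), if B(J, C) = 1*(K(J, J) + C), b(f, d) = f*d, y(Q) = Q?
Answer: 1063999484/5 ≈ 2.1280e+8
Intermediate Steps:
b(f, d) = d*f
K(j, H) = ⅘ + H*j²/5 (K(j, H) = ((j*j)*H + 4)/5 = (j²*H + 4)/5 = (H*j² + 4)/5 = (4 + H*j²)/5 = ⅘ + H*j²/5)
B(J, C) = ⅘ + C + J³/5 (B(J, C) = 1*((⅘ + J*J²/5) + C) = 1*((⅘ + J³/5) + C) = 1*(⅘ + C + J³/5) = ⅘ + C + J³/5)
4058*B(b(4*(-4), u(-1, -4)), 10) = 4058*(⅘ + 10 + (-16*(-4))³/5) = 4058*(⅘ + 10 + (-4*(-16))³/5) = 4058*(⅘ + 10 + (⅕)*64³) = 4058*(⅘ + 10 + (⅕)*262144) = 4058*(⅘ + 10 + 262144/5) = 4058*(262198/5) = 1063999484/5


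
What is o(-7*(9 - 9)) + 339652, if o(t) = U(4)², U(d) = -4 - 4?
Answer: 339716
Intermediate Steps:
U(d) = -8
o(t) = 64 (o(t) = (-8)² = 64)
o(-7*(9 - 9)) + 339652 = 64 + 339652 = 339716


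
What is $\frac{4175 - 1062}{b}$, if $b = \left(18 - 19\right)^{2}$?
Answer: $3113$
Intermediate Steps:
$b = 1$ ($b = \left(-1\right)^{2} = 1$)
$\frac{4175 - 1062}{b} = \frac{4175 - 1062}{1} = 3113 \cdot 1 = 3113$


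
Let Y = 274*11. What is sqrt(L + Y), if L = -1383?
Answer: sqrt(1631) ≈ 40.386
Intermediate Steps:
Y = 3014
sqrt(L + Y) = sqrt(-1383 + 3014) = sqrt(1631)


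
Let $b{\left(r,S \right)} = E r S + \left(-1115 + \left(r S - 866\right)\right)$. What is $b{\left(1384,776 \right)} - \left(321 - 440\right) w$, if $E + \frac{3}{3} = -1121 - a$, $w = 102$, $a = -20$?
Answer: $-1182446227$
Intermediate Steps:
$E = -1102$ ($E = -1 - 1101 = -1102$)
$b{\left(r,S \right)} = -1981 - 1101 S r$ ($b{\left(r,S \right)} = - 1102 r S + \left(-1115 + \left(r S - 866\right)\right) = - 1102 S r + \left(-1115 + \left(S r - 866\right)\right) = - 1102 S r + \left(-1115 + \left(-866 + S r\right)\right) = - 1102 S r + \left(-1981 + S r\right) = -1981 - 1101 S r$)
$b{\left(1384,776 \right)} - \left(321 - 440\right) w = \left(-1981 - 854376 \cdot 1384\right) - \left(321 - 440\right) 102 = \left(-1981 - 1182456384\right) - \left(-119\right) 102 = -1182458365 - -12138 = -1182458365 + 12138 = -1182446227$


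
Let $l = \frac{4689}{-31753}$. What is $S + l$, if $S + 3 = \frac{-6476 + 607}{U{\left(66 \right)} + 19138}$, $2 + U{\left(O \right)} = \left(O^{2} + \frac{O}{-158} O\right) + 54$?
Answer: $- \frac{200421296491}{58995676868} \approx -3.3972$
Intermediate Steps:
$U{\left(O \right)} = 52 + \frac{157 O^{2}}{158}$ ($U{\left(O \right)} = -2 + \left(\left(O^{2} + \frac{O}{-158} O\right) + 54\right) = -2 + \left(\left(O^{2} + O \left(- \frac{1}{158}\right) O\right) + 54\right) = -2 + \left(\left(O^{2} + - \frac{O}{158} O\right) + 54\right) = -2 + \left(\left(O^{2} - \frac{O^{2}}{158}\right) + 54\right) = -2 + \left(\frac{157 O^{2}}{158} + 54\right) = -2 + \left(54 + \frac{157 O^{2}}{158}\right) = 52 + \frac{157 O^{2}}{158}$)
$l = - \frac{4689}{31753}$ ($l = 4689 \left(- \frac{1}{31753}\right) = - \frac{4689}{31753} \approx -0.14767$)
$S = - \frac{6037519}{1857956}$ ($S = -3 + \frac{-6476 + 607}{\left(52 + \frac{157 \cdot 66^{2}}{158}\right) + 19138} = -3 - \frac{5869}{\left(52 + \frac{157}{158} \cdot 4356\right) + 19138} = -3 - \frac{5869}{\left(52 + \frac{341946}{79}\right) + 19138} = -3 - \frac{5869}{\frac{346054}{79} + 19138} = -3 - \frac{5869}{\frac{1857956}{79}} = -3 - \frac{463651}{1857956} = - \frac{6037519}{1857956} \approx -3.2495$)
$S + l = - \frac{6037519}{1857956} - \frac{4689}{31753} = - \frac{200421296491}{58995676868}$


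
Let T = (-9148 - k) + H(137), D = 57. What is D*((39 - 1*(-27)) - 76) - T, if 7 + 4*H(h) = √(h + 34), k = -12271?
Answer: -14765/4 - 3*√19/4 ≈ -3694.5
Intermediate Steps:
H(h) = -7/4 + √(34 + h)/4 (H(h) = -7/4 + √(h + 34)/4 = -7/4 + √(34 + h)/4)
T = 12485/4 + 3*√19/4 (T = (-9148 - 1*(-12271)) + (-7/4 + √(34 + 137)/4) = (-9148 + 12271) + (-7/4 + √171/4) = 3123 + (-7/4 + (3*√19)/4) = 3123 + (-7/4 + 3*√19/4) = 12485/4 + 3*√19/4 ≈ 3124.5)
D*((39 - 1*(-27)) - 76) - T = 57*((39 - 1*(-27)) - 76) - (12485/4 + 3*√19/4) = 57*((39 + 27) - 76) + (-12485/4 - 3*√19/4) = 57*(66 - 76) + (-12485/4 - 3*√19/4) = 57*(-10) + (-12485/4 - 3*√19/4) = -570 + (-12485/4 - 3*√19/4) = -14765/4 - 3*√19/4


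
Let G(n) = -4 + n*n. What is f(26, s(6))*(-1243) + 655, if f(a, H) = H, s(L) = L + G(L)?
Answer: -46579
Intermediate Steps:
G(n) = -4 + n**2
s(L) = -4 + L + L**2 (s(L) = L + (-4 + L**2) = -4 + L + L**2)
f(26, s(6))*(-1243) + 655 = (-4 + 6 + 6**2)*(-1243) + 655 = (-4 + 6 + 36)*(-1243) + 655 = 38*(-1243) + 655 = -47234 + 655 = -46579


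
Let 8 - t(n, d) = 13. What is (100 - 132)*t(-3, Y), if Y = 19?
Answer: 160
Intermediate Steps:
t(n, d) = -5 (t(n, d) = 8 - 1*13 = 8 - 13 = -5)
(100 - 132)*t(-3, Y) = (100 - 132)*(-5) = -32*(-5) = 160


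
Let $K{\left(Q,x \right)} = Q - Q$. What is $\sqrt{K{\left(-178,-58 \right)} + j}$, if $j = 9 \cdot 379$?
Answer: $3 \sqrt{379} \approx 58.404$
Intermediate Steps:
$j = 3411$
$K{\left(Q,x \right)} = 0$
$\sqrt{K{\left(-178,-58 \right)} + j} = \sqrt{0 + 3411} = \sqrt{3411} = 3 \sqrt{379}$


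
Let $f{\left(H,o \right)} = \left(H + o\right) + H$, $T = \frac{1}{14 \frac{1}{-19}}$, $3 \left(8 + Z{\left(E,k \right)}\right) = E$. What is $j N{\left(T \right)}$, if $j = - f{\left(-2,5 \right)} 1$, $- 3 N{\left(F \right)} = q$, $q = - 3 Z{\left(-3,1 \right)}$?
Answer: $9$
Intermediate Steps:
$Z{\left(E,k \right)} = -8 + \frac{E}{3}$
$T = - \frac{19}{14}$ ($T = \frac{1}{14 \left(- \frac{1}{19}\right)} = \frac{1}{- \frac{14}{19}} = - \frac{19}{14} \approx -1.3571$)
$f{\left(H,o \right)} = o + 2 H$
$q = 27$ ($q = - 3 \left(-8 + \frac{1}{3} \left(-3\right)\right) = - 3 \left(-8 - 1\right) = \left(-3\right) \left(-9\right) = 27$)
$N{\left(F \right)} = -9$ ($N{\left(F \right)} = \left(- \frac{1}{3}\right) 27 = -9$)
$j = -1$ ($j = - (5 + 2 \left(-2\right)) 1 = - (5 - 4) 1 = \left(-1\right) 1 \cdot 1 = \left(-1\right) 1 = -1$)
$j N{\left(T \right)} = \left(-1\right) \left(-9\right) = 9$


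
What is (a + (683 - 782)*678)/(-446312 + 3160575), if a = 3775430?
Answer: 3708308/2714263 ≈ 1.3662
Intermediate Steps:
(a + (683 - 782)*678)/(-446312 + 3160575) = (3775430 + (683 - 782)*678)/(-446312 + 3160575) = (3775430 - 99*678)/2714263 = (3775430 - 67122)*(1/2714263) = 3708308*(1/2714263) = 3708308/2714263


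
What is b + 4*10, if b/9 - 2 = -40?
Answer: -302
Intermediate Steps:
b = -342 (b = 18 + 9*(-40) = 18 - 360 = -342)
b + 4*10 = -342 + 4*10 = -342 + 40 = -302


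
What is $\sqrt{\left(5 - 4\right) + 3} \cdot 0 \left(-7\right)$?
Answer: $0$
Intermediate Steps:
$\sqrt{\left(5 - 4\right) + 3} \cdot 0 \left(-7\right) = \sqrt{1 + 3} \cdot 0 \left(-7\right) = \sqrt{4} \cdot 0 \left(-7\right) = 2 \cdot 0 \left(-7\right) = 0 \left(-7\right) = 0$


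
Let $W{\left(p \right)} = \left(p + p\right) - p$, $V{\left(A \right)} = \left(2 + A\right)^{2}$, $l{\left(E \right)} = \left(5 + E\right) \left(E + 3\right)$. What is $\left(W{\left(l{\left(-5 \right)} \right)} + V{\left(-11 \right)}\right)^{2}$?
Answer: $6561$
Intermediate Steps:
$l{\left(E \right)} = \left(3 + E\right) \left(5 + E\right)$ ($l{\left(E \right)} = \left(5 + E\right) \left(3 + E\right) = \left(3 + E\right) \left(5 + E\right)$)
$W{\left(p \right)} = p$ ($W{\left(p \right)} = 2 p - p = p$)
$\left(W{\left(l{\left(-5 \right)} \right)} + V{\left(-11 \right)}\right)^{2} = \left(\left(15 + \left(-5\right)^{2} + 8 \left(-5\right)\right) + \left(2 - 11\right)^{2}\right)^{2} = \left(\left(15 + 25 - 40\right) + \left(-9\right)^{2}\right)^{2} = \left(0 + 81\right)^{2} = 81^{2} = 6561$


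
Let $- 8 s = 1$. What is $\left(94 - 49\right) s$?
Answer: $- \frac{45}{8} \approx -5.625$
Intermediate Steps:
$s = - \frac{1}{8}$ ($s = \left(- \frac{1}{8}\right) 1 = - \frac{1}{8} \approx -0.125$)
$\left(94 - 49\right) s = \left(94 - 49\right) \left(- \frac{1}{8}\right) = 45 \left(- \frac{1}{8}\right) = - \frac{45}{8}$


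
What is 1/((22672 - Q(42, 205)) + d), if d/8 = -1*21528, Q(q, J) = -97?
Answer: -1/149455 ≈ -6.6910e-6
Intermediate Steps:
d = -172224 (d = 8*(-1*21528) = 8*(-21528) = -172224)
1/((22672 - Q(42, 205)) + d) = 1/((22672 - 1*(-97)) - 172224) = 1/((22672 + 97) - 172224) = 1/(22769 - 172224) = 1/(-149455) = -1/149455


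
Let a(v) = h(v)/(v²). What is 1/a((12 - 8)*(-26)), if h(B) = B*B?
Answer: 1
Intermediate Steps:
h(B) = B²
a(v) = 1 (a(v) = v²/(v²) = v²/v² = 1)
1/a((12 - 8)*(-26)) = 1/1 = 1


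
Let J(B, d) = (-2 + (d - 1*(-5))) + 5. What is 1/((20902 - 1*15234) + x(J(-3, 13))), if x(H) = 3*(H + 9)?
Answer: 1/5758 ≈ 0.00017367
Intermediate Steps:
J(B, d) = 8 + d (J(B, d) = (-2 + (d + 5)) + 5 = (-2 + (5 + d)) + 5 = (3 + d) + 5 = 8 + d)
x(H) = 27 + 3*H (x(H) = 3*(9 + H) = 27 + 3*H)
1/((20902 - 1*15234) + x(J(-3, 13))) = 1/((20902 - 1*15234) + (27 + 3*(8 + 13))) = 1/((20902 - 15234) + (27 + 3*21)) = 1/(5668 + (27 + 63)) = 1/(5668 + 90) = 1/5758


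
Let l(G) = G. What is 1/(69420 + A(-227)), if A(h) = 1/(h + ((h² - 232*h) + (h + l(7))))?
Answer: 103746/7202047321 ≈ 1.4405e-5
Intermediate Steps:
A(h) = 1/(7 + h² - 230*h) (A(h) = 1/(h + ((h² - 232*h) + (h + 7))) = 1/(h + ((h² - 232*h) + (7 + h))) = 1/(h + (7 + h² - 231*h)) = 1/(7 + h² - 230*h))
1/(69420 + A(-227)) = 1/(69420 + 1/(7 + (-227)² - 230*(-227))) = 1/(69420 + 1/(7 + 51529 + 52210)) = 1/(69420 + 1/103746) = 1/(7202047321/103746) = 103746/7202047321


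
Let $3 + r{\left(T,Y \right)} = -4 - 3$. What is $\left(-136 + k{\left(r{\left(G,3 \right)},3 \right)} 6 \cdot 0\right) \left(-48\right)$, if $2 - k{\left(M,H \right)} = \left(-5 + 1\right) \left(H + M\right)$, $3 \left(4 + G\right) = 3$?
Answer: $6528$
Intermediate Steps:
$G = -3$ ($G = -4 + \frac{1}{3} \cdot 3 = -4 + 1 = -3$)
$r{\left(T,Y \right)} = -10$ ($r{\left(T,Y \right)} = -3 - 7 = -10$)
$k{\left(M,H \right)} = 2 + 4 H + 4 M$ ($k{\left(M,H \right)} = 2 - \left(-5 + 1\right) \left(H + M\right) = 2 - - 4 \left(H + M\right) = 2 - \left(- 4 H - 4 M\right) = 2 + \left(4 H + 4 M\right) = 2 + 4 H + 4 M$)
$\left(-136 + k{\left(r{\left(G,3 \right)},3 \right)} 6 \cdot 0\right) \left(-48\right) = \left(-136 + \left(2 + 4 \cdot 3 + 4 \left(-10\right)\right) 6 \cdot 0\right) \left(-48\right) = \left(-136 + \left(2 + 12 - 40\right) 6 \cdot 0\right) \left(-48\right) = \left(-136 + \left(-26\right) 6 \cdot 0\right) \left(-48\right) = \left(-136 - 0\right) \left(-48\right) = \left(-136 + 0\right) \left(-48\right) = \left(-136\right) \left(-48\right) = 6528$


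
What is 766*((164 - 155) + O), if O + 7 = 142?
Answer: 110304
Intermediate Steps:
O = 135 (O = -7 + 142 = 135)
766*((164 - 155) + O) = 766*((164 - 155) + 135) = 766*(9 + 135) = 766*144 = 110304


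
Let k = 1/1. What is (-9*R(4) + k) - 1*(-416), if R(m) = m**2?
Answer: 273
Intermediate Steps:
k = 1
(-9*R(4) + k) - 1*(-416) = (-9*4**2 + 1) - 1*(-416) = (-9*16 + 1) + 416 = (-144 + 1) + 416 = -143 + 416 = 273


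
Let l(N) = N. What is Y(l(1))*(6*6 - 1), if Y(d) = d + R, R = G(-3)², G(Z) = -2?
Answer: 175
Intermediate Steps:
R = 4 (R = (-2)² = 4)
Y(d) = 4 + d (Y(d) = d + 4 = 4 + d)
Y(l(1))*(6*6 - 1) = (4 + 1)*(6*6 - 1) = 5*(36 - 1) = 5*35 = 175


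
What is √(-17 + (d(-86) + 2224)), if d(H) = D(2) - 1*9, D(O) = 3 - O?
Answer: √2199 ≈ 46.893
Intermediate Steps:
d(H) = -8 (d(H) = (3 - 1*2) - 1*9 = (3 - 2) - 9 = 1 - 9 = -8)
√(-17 + (d(-86) + 2224)) = √(-17 + (-8 + 2224)) = √(-17 + 2216) = √2199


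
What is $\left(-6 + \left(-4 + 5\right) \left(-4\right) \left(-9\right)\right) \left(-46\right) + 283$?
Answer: $-1097$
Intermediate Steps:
$\left(-6 + \left(-4 + 5\right) \left(-4\right) \left(-9\right)\right) \left(-46\right) + 283 = \left(-6 + 1 \left(-4\right) \left(-9\right)\right) \left(-46\right) + 283 = \left(-6 - -36\right) \left(-46\right) + 283 = \left(-6 + 36\right) \left(-46\right) + 283 = 30 \left(-46\right) + 283 = -1380 + 283 = -1097$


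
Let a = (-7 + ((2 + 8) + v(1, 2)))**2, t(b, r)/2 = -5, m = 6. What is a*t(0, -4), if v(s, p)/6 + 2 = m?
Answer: -7290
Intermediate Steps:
t(b, r) = -10 (t(b, r) = 2*(-5) = -10)
v(s, p) = 24 (v(s, p) = -12 + 6*6 = -12 + 36 = 24)
a = 729 (a = (-7 + ((2 + 8) + 24))**2 = (-7 + (10 + 24))**2 = (-7 + 34)**2 = 27**2 = 729)
a*t(0, -4) = 729*(-10) = -7290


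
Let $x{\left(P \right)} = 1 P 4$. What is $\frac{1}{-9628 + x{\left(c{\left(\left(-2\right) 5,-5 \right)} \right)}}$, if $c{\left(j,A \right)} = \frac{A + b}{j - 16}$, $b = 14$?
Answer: $- \frac{13}{125182} \approx -0.00010385$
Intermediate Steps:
$c{\left(j,A \right)} = \frac{14 + A}{-16 + j}$ ($c{\left(j,A \right)} = \frac{A + 14}{j - 16} = \frac{14 + A}{-16 + j}$)
$x{\left(P \right)} = 4 P$ ($x{\left(P \right)} = P 4 = 4 P$)
$\frac{1}{-9628 + x{\left(c{\left(\left(-2\right) 5,-5 \right)} \right)}} = \frac{1}{-9628 + 4 \frac{14 - 5}{-16 - 10}} = \frac{1}{-9628 + 4 \frac{1}{-16 - 10} \cdot 9} = \frac{1}{-9628 + 4 \frac{1}{-26} \cdot 9} = \frac{1}{-9628 + 4 \left(\left(- \frac{1}{26}\right) 9\right)} = \frac{1}{-9628 + 4 \left(- \frac{9}{26}\right)} = \frac{1}{-9628 - \frac{18}{13}} = \frac{1}{- \frac{125182}{13}} = - \frac{13}{125182}$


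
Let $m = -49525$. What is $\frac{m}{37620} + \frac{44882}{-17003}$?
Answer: $- \frac{506106883}{127930572} \approx -3.9561$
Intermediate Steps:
$\frac{m}{37620} + \frac{44882}{-17003} = - \frac{49525}{37620} + \frac{44882}{-17003} = \left(-49525\right) \frac{1}{37620} + 44882 \left(- \frac{1}{17003}\right) = - \frac{9905}{7524} - \frac{44882}{17003} = - \frac{506106883}{127930572}$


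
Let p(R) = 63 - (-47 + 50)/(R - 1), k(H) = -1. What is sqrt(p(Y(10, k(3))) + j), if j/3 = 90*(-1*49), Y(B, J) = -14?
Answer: I*sqrt(329170)/5 ≈ 114.75*I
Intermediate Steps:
j = -13230 (j = 3*(90*(-1*49)) = 3*(90*(-49)) = 3*(-4410) = -13230)
p(R) = 63 - 3/(-1 + R)
sqrt(p(Y(10, k(3))) + j) = sqrt(3*(-22 + 21*(-14))/(-1 - 14) - 13230) = sqrt(3*(-22 - 294)/(-15) - 13230) = sqrt(3*(-1/15)*(-316) - 13230) = sqrt(316/5 - 13230) = sqrt(-65834/5) = I*sqrt(329170)/5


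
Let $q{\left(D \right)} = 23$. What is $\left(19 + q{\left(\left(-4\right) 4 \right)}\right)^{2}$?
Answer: $1764$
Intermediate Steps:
$\left(19 + q{\left(\left(-4\right) 4 \right)}\right)^{2} = \left(19 + 23\right)^{2} = 42^{2} = 1764$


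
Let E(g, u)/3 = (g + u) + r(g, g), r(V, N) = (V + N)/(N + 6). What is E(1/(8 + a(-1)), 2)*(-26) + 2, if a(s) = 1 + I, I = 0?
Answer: -27308/165 ≈ -165.50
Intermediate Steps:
a(s) = 1 (a(s) = 1 + 0 = 1)
r(V, N) = (N + V)/(6 + N)
E(g, u) = 3*g + 3*u + 6*g/(6 + g) (E(g, u) = 3*((g + u) + (g + g)/(6 + g)) = 3*((g + u) + (2*g)/(6 + g)) = 3*((g + u) + 2*g/(6 + g)) = 3*(g + u + 2*g/(6 + g)) = 3*g + 3*u + 6*g/(6 + g))
E(1/(8 + a(-1)), 2)*(-26) + 2 = (3*(2/(8 + 1) + (6 + 1/(8 + 1))*(1/(8 + 1) + 2))/(6 + 1/(8 + 1)))*(-26) + 2 = (3*(2/9 + (6 + 1/9)*(1/9 + 2))/(6 + 1/9))*(-26) + 2 = (3*(2*(⅑) + (6 + ⅑)*(⅑ + 2))/(6 + ⅑))*(-26) + 2 = (3*(2/9 + (55/9)*(19/9))/(55/9))*(-26) + 2 = (3*(9/55)*(2/9 + 1045/81))*(-26) + 2 = (3*(9/55)*(1063/81))*(-26) + 2 = (1063/165)*(-26) + 2 = -27638/165 + 2 = -27308/165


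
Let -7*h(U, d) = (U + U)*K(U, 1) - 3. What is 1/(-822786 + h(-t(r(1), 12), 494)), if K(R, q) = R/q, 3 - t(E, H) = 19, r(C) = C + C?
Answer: -7/5760011 ≈ -1.2153e-6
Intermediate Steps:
r(C) = 2*C
t(E, H) = -16 (t(E, H) = 3 - 1*19 = 3 - 19 = -16)
h(U, d) = 3/7 - 2*U**2/7 (h(U, d) = -((U + U)*(U/1) - 3)/7 = -((2*U)*(U*1) - 3)/7 = -((2*U)*U - 3)/7 = -(2*U**2 - 3)/7 = -(-3 + 2*U**2)/7 = 3/7 - 2*U**2/7)
1/(-822786 + h(-t(r(1), 12), 494)) = 1/(-822786 + (3/7 - 2*(-1*(-16))**2/7)) = 1/(-822786 + (3/7 - 2/7*16**2)) = 1/(-822786 + (3/7 - 2/7*256)) = 1/(-822786 + (3/7 - 512/7)) = 1/(-822786 - 509/7) = 1/(-5760011/7) = -7/5760011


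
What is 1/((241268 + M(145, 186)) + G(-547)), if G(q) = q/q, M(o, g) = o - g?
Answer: 1/241228 ≈ 4.1455e-6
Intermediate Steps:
G(q) = 1
1/((241268 + M(145, 186)) + G(-547)) = 1/((241268 + (145 - 1*186)) + 1) = 1/((241268 + (145 - 186)) + 1) = 1/((241268 - 41) + 1) = 1/(241227 + 1) = 1/241228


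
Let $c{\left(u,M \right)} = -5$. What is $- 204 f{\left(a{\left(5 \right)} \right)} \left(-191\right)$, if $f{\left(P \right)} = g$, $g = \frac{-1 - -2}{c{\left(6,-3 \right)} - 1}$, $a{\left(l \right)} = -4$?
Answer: $-6494$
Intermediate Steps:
$g = - \frac{1}{6}$ ($g = \frac{-1 - -2}{-5 - 1} = \frac{-1 + \left(-3 + 5\right)}{-5 + \left(-4 + 3\right)} = \frac{-1 + 2}{-5 - 1} = 1 \frac{1}{-6} = 1 \left(- \frac{1}{6}\right) = - \frac{1}{6} \approx -0.16667$)
$f{\left(P \right)} = - \frac{1}{6}$
$- 204 f{\left(a{\left(5 \right)} \right)} \left(-191\right) = \left(-204\right) \left(- \frac{1}{6}\right) \left(-191\right) = 34 \left(-191\right) = -6494$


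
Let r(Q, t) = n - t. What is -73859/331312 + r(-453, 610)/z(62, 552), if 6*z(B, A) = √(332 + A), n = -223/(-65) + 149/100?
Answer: -73859/331312 - 2359809*√221/287300 ≈ -122.33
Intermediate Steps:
n = 6397/1300 (n = -223*(-1/65) + 149*(1/100) = 223/65 + 149/100 = 6397/1300 ≈ 4.9208)
r(Q, t) = 6397/1300 - t
z(B, A) = √(332 + A)/6
-73859/331312 + r(-453, 610)/z(62, 552) = -73859/331312 + (6397/1300 - 1*610)/((√(332 + 552)/6)) = -73859*1/331312 + (6397/1300 - 610)/((√884/6)) = -73859/331312 - 786603*3*√221/221/1300 = -73859/331312 - 2359809*√221/287300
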